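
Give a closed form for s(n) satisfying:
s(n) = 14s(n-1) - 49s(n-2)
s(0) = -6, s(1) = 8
Characteristic equation: x² - 14x + 49 = 0, which is (x - (7))².
Repeated root r = 7.
General solution: s(n) = (A + Bn)·(7)^n.
From s(0) = -6: A = -6.
From s(1) = 8: (A + B)·(7) = 8 ⇒ B = \frac{50}{7}.
So s(n) = \left(\frac{50 n}{7} - 6\right) \cdot (7)^n.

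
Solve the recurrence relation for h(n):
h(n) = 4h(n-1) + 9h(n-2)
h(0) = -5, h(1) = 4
Characteristic equation: x² - 4x - 9 = 0.
Discriminant Δ = (4)² + 4·(9) = 52.
Roots r₁,₂ = (4 ± √52)/2, so r₁ = 2 + \sqrt{13}, r₂ = 2 - \sqrt{13}.
General solution: h(n) = A·r₁^n + B·r₂^n.
From the initial conditions, A + B = -5 and r₁A + r₂B = 4.
Since r₁ - r₂ = √52: A = (4 - (-5)r₂)/√52 = - \frac{5}{2} + \frac{7 \sqrt{13}}{13}, and B = -5 - A = - \frac{5}{2} - \frac{7 \sqrt{13}}{13}.
So h(n) = \left(- \frac{5}{2} + \frac{7 \sqrt{13}}{13}\right)\left(2 + \sqrt{13}\right)^n + \left(- \frac{5}{2} - \frac{7 \sqrt{13}}{13}\right)\left(2 - \sqrt{13}\right)^n.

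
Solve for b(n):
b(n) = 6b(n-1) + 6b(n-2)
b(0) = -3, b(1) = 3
Characteristic equation: x² - 6x - 6 = 0.
Discriminant Δ = (6)² + 4·(6) = 60.
Roots r₁,₂ = (6 ± √60)/2, so r₁ = 3 + \sqrt{15}, r₂ = 3 - \sqrt{15}.
General solution: b(n) = A·r₁^n + B·r₂^n.
From the initial conditions, A + B = -3 and r₁A + r₂B = 3.
Since r₁ - r₂ = √60: A = (3 - (-3)r₂)/√60 = - \frac{3}{2} + \frac{2 \sqrt{15}}{5}, and B = -3 - A = - \frac{2 \sqrt{15}}{5} - \frac{3}{2}.
So b(n) = \left(- \frac{3}{2} + \frac{2 \sqrt{15}}{5}\right)\left(3 + \sqrt{15}\right)^n + \left(- \frac{2 \sqrt{15}}{5} - \frac{3}{2}\right)\left(3 - \sqrt{15}\right)^n.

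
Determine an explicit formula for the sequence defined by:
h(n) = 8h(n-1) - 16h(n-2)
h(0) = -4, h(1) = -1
Characteristic equation: x² - 8x + 16 = 0, which is (x - (4))².
Repeated root r = 4.
General solution: h(n) = (A + Bn)·(4)^n.
From h(0) = -4: A = -4.
From h(1) = -1: (A + B)·(4) = -1 ⇒ B = \frac{15}{4}.
So h(n) = \left(\frac{15 n}{4} - 4\right) \cdot (4)^n.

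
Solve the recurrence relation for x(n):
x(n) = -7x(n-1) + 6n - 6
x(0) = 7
First-order linear with linear forcing.
Homogeneous solution: x_h(n) = A·(-7)^n.
Try particular x_p(n) = pn + q. Substituting:
  pn + q = -7(p(n-1) + q) + 6n - 6.
Matching the n-coefficient: p = -7p + 6 ⇒ p = \frac{3}{4}.
Matching constants: q = 7p - 7q - 6 ⇒ q = - \frac{3}{32}.
General: x(n) = A·(-7)^n + \frac{3 n}{4} - \frac{3}{32}.
Apply x(0) = 7: A - \frac{3}{32} = 7 ⇒ A = \frac{227}{32}.
So x(n) = \frac{227 \left(-7\right)^{n}}{32} + \frac{3 n}{4} - \frac{3}{32}.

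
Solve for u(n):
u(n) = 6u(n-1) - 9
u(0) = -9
First-order linear non-homogeneous.
Homogeneous solution: u_h(n) = A·(6)^n.
Try constant particular solution u_p = K: K = 6K - 9 ⇒ K = \frac{9}{5}.
General: u(n) = A·(6)^n + \frac{9}{5}.
Apply u(0) = -9: A + \frac{9}{5} = -9 ⇒ A = - \frac{54}{5}.
So u(n) = \frac{9}{5} - \frac{54 \cdot 6^{n}}{5}.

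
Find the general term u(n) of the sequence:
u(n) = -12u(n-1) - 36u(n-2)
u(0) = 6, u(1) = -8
Characteristic equation: x² + 12x + 36 = 0, which is (x - (-6))².
Repeated root r = -6.
General solution: u(n) = (A + Bn)·(-6)^n.
From u(0) = 6: A = 6.
From u(1) = -8: (A + B)·(-6) = -8 ⇒ B = - \frac{14}{3}.
So u(n) = \left(6 - \frac{14 n}{3}\right) \cdot (-6)^n.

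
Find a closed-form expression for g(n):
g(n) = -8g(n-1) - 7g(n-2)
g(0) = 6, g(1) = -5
Characteristic equation: x² + 8x + 7 = 0, which factors as (x - (-7))(x - (-1)) = 0.
Roots r₁ = -7, r₂ = -1 (distinct).
General solution: g(n) = A·(-7)^n + B·(-1)^n.
From g(0) = 6: A + B = 6.
From g(1) = -5: -7A - B = -5.
Solving: A = - \frac{1}{6}, B = \frac{37}{6}.
So g(n) = \frac{37 \left(-1\right)^{n}}{6} - \frac{\left(-7\right)^{n}}{6}.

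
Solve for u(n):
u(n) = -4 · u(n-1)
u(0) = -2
Pure geometric recurrence with ratio -4.
By induction u(n) = u(0) · (-4)^n = - 2 \left(-4\right)^{n}.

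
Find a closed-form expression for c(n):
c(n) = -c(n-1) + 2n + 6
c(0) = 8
First-order linear with linear forcing.
Homogeneous solution: c_h(n) = A·(-1)^n.
Try particular c_p(n) = pn + q. Substituting:
  pn + q = -(p(n-1) + q) + 2n + 6.
Matching the n-coefficient: p = -p + 2 ⇒ p = 1.
Matching constants: q = p - q + 6 ⇒ q = \frac{7}{2}.
General: c(n) = A·(-1)^n + n + \frac{7}{2}.
Apply c(0) = 8: A + \frac{7}{2} = 8 ⇒ A = \frac{9}{2}.
So c(n) = \frac{9 \left(-1\right)^{n}}{2} + n + \frac{7}{2}.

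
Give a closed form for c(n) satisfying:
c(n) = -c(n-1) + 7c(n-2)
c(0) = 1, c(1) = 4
Characteristic equation: x² + x - 7 = 0.
Discriminant Δ = (-1)² + 4·(7) = 29.
Roots r₁,₂ = (-1 ± √29)/2, so r₁ = - \frac{1}{2} + \frac{\sqrt{29}}{2}, r₂ = - \frac{\sqrt{29}}{2} - \frac{1}{2}.
General solution: c(n) = A·r₁^n + B·r₂^n.
From the initial conditions, A + B = 1 and r₁A + r₂B = 4.
Since r₁ - r₂ = √29: A = (4 - (1)r₂)/√29 = \frac{1}{2} + \frac{9 \sqrt{29}}{58}, and B = 1 - A = \frac{1}{2} - \frac{9 \sqrt{29}}{58}.
So c(n) = \left(\frac{1}{2} + \frac{9 \sqrt{29}}{58}\right)\left(- \frac{1}{2} + \frac{\sqrt{29}}{2}\right)^n + \left(\frac{1}{2} - \frac{9 \sqrt{29}}{58}\right)\left(- \frac{\sqrt{29}}{2} - \frac{1}{2}\right)^n.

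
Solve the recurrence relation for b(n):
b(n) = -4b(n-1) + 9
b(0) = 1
First-order linear non-homogeneous.
Homogeneous solution: b_h(n) = A·(-4)^n.
Try constant particular solution b_p = K: K = -4K + 9 ⇒ K = \frac{9}{5}.
General: b(n) = A·(-4)^n + \frac{9}{5}.
Apply b(0) = 1: A + \frac{9}{5} = 1 ⇒ A = - \frac{4}{5}.
So b(n) = \frac{9}{5} - \frac{4 \left(-4\right)^{n}}{5}.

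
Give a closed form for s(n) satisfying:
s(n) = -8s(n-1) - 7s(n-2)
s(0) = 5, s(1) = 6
Characteristic equation: x² + 8x + 7 = 0, which factors as (x - (-7))(x - (-1)) = 0.
Roots r₁ = -7, r₂ = -1 (distinct).
General solution: s(n) = A·(-7)^n + B·(-1)^n.
From s(0) = 5: A + B = 5.
From s(1) = 6: -7A - B = 6.
Solving: A = - \frac{11}{6}, B = \frac{41}{6}.
So s(n) = \frac{41 \left(-1\right)^{n}}{6} - \frac{11 \left(-7\right)^{n}}{6}.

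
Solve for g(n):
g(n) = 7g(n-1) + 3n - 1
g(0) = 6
First-order linear with linear forcing.
Homogeneous solution: g_h(n) = A·(7)^n.
Try particular g_p(n) = pn + q. Substituting:
  pn + q = 7(p(n-1) + q) + 3n - 1.
Matching the n-coefficient: p = 7p + 3 ⇒ p = - \frac{1}{2}.
Matching constants: q = -7p + 7q - 1 ⇒ q = - \frac{5}{12}.
General: g(n) = A·(7)^n - \frac{n}{2} - \frac{5}{12}.
Apply g(0) = 6: A - \frac{5}{12} = 6 ⇒ A = \frac{77}{12}.
So g(n) = \frac{77 \cdot 7^{n}}{12} - \frac{n}{2} - \frac{5}{12}.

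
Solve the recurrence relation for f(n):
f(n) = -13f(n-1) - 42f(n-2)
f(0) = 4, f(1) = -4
Characteristic equation: x² + 13x + 42 = 0, which factors as (x - (-7))(x - (-6)) = 0.
Roots r₁ = -7, r₂ = -6 (distinct).
General solution: f(n) = A·(-7)^n + B·(-6)^n.
From f(0) = 4: A + B = 4.
From f(1) = -4: -7A - 6B = -4.
Solving: A = -20, B = 24.
So f(n) = 24 \left(-6\right)^{n} - 20 \left(-7\right)^{n}.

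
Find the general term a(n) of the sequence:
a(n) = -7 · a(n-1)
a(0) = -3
Pure geometric recurrence with ratio -7.
By induction a(n) = a(0) · (-7)^n = - 3 \left(-7\right)^{n}.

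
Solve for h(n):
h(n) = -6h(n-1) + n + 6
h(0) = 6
First-order linear with linear forcing.
Homogeneous solution: h_h(n) = A·(-6)^n.
Try particular h_p(n) = pn + q. Substituting:
  pn + q = -6(p(n-1) + q) + n + 6.
Matching the n-coefficient: p = -6p + 1 ⇒ p = \frac{1}{7}.
Matching constants: q = 6p - 6q + 6 ⇒ q = \frac{48}{49}.
General: h(n) = A·(-6)^n + \frac{n}{7} + \frac{48}{49}.
Apply h(0) = 6: A + \frac{48}{49} = 6 ⇒ A = \frac{246}{49}.
So h(n) = \frac{246 \left(-6\right)^{n}}{49} + \frac{n}{7} + \frac{48}{49}.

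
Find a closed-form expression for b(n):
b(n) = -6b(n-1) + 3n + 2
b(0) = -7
First-order linear with linear forcing.
Homogeneous solution: b_h(n) = A·(-6)^n.
Try particular b_p(n) = pn + q. Substituting:
  pn + q = -6(p(n-1) + q) + 3n + 2.
Matching the n-coefficient: p = -6p + 3 ⇒ p = \frac{3}{7}.
Matching constants: q = 6p - 6q + 2 ⇒ q = \frac{32}{49}.
General: b(n) = A·(-6)^n + \frac{3 n}{7} + \frac{32}{49}.
Apply b(0) = -7: A + \frac{32}{49} = -7 ⇒ A = - \frac{375}{49}.
So b(n) = - \frac{375 \left(-6\right)^{n}}{49} + \frac{3 n}{7} + \frac{32}{49}.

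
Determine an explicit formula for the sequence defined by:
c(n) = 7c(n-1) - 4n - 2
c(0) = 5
First-order linear with linear forcing.
Homogeneous solution: c_h(n) = A·(7)^n.
Try particular c_p(n) = pn + q. Substituting:
  pn + q = 7(p(n-1) + q) - 4n - 2.
Matching the n-coefficient: p = 7p - 4 ⇒ p = \frac{2}{3}.
Matching constants: q = -7p + 7q - 2 ⇒ q = \frac{10}{9}.
General: c(n) = A·(7)^n + \frac{2 n}{3} + \frac{10}{9}.
Apply c(0) = 5: A + \frac{10}{9} = 5 ⇒ A = \frac{35}{9}.
So c(n) = \frac{35 \cdot 7^{n}}{9} + \frac{2 n}{3} + \frac{10}{9}.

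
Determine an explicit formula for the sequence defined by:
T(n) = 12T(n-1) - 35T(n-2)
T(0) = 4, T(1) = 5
Characteristic equation: x² - 12x + 35 = 0, which factors as (x - (5))(x - (7)) = 0.
Roots r₁ = 5, r₂ = 7 (distinct).
General solution: T(n) = A·(5)^n + B·(7)^n.
From T(0) = 4: A + B = 4.
From T(1) = 5: 5A + 7B = 5.
Solving: A = \frac{23}{2}, B = - \frac{15}{2}.
So T(n) = \frac{23 \cdot 5^{n}}{2} - \frac{15 \cdot 7^{n}}{2}.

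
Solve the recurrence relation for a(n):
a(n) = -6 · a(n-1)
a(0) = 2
Pure geometric recurrence with ratio -6.
By induction a(n) = a(0) · (-6)^n = 2 \left(-6\right)^{n}.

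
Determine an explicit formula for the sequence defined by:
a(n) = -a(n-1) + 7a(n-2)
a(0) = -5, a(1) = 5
Characteristic equation: x² + x - 7 = 0.
Discriminant Δ = (-1)² + 4·(7) = 29.
Roots r₁,₂ = (-1 ± √29)/2, so r₁ = - \frac{1}{2} + \frac{\sqrt{29}}{2}, r₂ = - \frac{\sqrt{29}}{2} - \frac{1}{2}.
General solution: a(n) = A·r₁^n + B·r₂^n.
From the initial conditions, A + B = -5 and r₁A + r₂B = 5.
Since r₁ - r₂ = √29: A = (5 - (-5)r₂)/√29 = - \frac{5}{2} + \frac{5 \sqrt{29}}{58}, and B = -5 - A = - \frac{5}{2} - \frac{5 \sqrt{29}}{58}.
So a(n) = \left(- \frac{5}{2} + \frac{5 \sqrt{29}}{58}\right)\left(- \frac{1}{2} + \frac{\sqrt{29}}{2}\right)^n + \left(- \frac{5}{2} - \frac{5 \sqrt{29}}{58}\right)\left(- \frac{\sqrt{29}}{2} - \frac{1}{2}\right)^n.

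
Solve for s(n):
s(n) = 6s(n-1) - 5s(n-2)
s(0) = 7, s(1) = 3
Characteristic equation: x² - 6x + 5 = 0, which factors as (x - (1))(x - (5)) = 0.
Roots r₁ = 1, r₂ = 5 (distinct).
General solution: s(n) = A·(1)^n + B·(5)^n.
From s(0) = 7: A + B = 7.
From s(1) = 3: A + 5B = 3.
Solving: A = 8, B = -1.
So s(n) = 8 - 5^{n}.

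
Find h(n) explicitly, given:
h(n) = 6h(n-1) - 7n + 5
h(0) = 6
First-order linear with linear forcing.
Homogeneous solution: h_h(n) = A·(6)^n.
Try particular h_p(n) = pn + q. Substituting:
  pn + q = 6(p(n-1) + q) - 7n + 5.
Matching the n-coefficient: p = 6p - 7 ⇒ p = \frac{7}{5}.
Matching constants: q = -6p + 6q + 5 ⇒ q = \frac{17}{25}.
General: h(n) = A·(6)^n + \frac{7 n}{5} + \frac{17}{25}.
Apply h(0) = 6: A + \frac{17}{25} = 6 ⇒ A = \frac{133}{25}.
So h(n) = \frac{133 \cdot 6^{n}}{25} + \frac{7 n}{5} + \frac{17}{25}.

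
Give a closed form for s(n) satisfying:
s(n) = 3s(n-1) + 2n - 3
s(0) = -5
First-order linear with linear forcing.
Homogeneous solution: s_h(n) = A·(3)^n.
Try particular s_p(n) = pn + q. Substituting:
  pn + q = 3(p(n-1) + q) + 2n - 3.
Matching the n-coefficient: p = 3p + 2 ⇒ p = -1.
Matching constants: q = -3p + 3q - 3 ⇒ q = 0.
General: s(n) = A·(3)^n - n + 0.
Apply s(0) = -5: A + 0 = -5 ⇒ A = -5.
So s(n) = - 5 \cdot 3^{n} - n.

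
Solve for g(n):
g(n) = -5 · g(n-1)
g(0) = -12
Pure geometric recurrence with ratio -5.
By induction g(n) = g(0) · (-5)^n = - 12 \left(-5\right)^{n}.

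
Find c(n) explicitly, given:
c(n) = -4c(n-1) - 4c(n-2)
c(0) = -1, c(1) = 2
Characteristic equation: x² + 4x + 4 = 0, which is (x - (-2))².
Repeated root r = -2.
General solution: c(n) = (A + Bn)·(-2)^n.
From c(0) = -1: A = -1.
From c(1) = 2: (A + B)·(-2) = 2 ⇒ B = 0.
So c(n) = \left(-1\right) \cdot (-2)^n.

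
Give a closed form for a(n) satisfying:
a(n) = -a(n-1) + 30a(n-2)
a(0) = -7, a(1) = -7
Characteristic equation: x² + x - 30 = 0, which factors as (x - (-6))(x - (5)) = 0.
Roots r₁ = -6, r₂ = 5 (distinct).
General solution: a(n) = A·(-6)^n + B·(5)^n.
From a(0) = -7: A + B = -7.
From a(1) = -7: -6A + 5B = -7.
Solving: A = - \frac{28}{11}, B = - \frac{49}{11}.
So a(n) = - \frac{28 \left(-6\right)^{n}}{11} - \frac{49 \cdot 5^{n}}{11}.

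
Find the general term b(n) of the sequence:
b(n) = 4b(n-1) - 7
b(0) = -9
First-order linear non-homogeneous.
Homogeneous solution: b_h(n) = A·(4)^n.
Try constant particular solution b_p = K: K = 4K - 7 ⇒ K = \frac{7}{3}.
General: b(n) = A·(4)^n + \frac{7}{3}.
Apply b(0) = -9: A + \frac{7}{3} = -9 ⇒ A = - \frac{34}{3}.
So b(n) = \frac{7}{3} - \frac{34 \cdot 4^{n}}{3}.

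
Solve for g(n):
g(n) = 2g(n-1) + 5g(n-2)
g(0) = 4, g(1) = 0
Characteristic equation: x² - 2x - 5 = 0.
Discriminant Δ = (2)² + 4·(5) = 24.
Roots r₁,₂ = (2 ± √24)/2, so r₁ = 1 + \sqrt{6}, r₂ = 1 - \sqrt{6}.
General solution: g(n) = A·r₁^n + B·r₂^n.
From the initial conditions, A + B = 4 and r₁A + r₂B = 0.
Since r₁ - r₂ = √24: A = (0 - (4)r₂)/√24 = 2 - \frac{\sqrt{6}}{3}, and B = 4 - A = \frac{\sqrt{6}}{3} + 2.
So g(n) = \left(2 - \frac{\sqrt{6}}{3}\right)\left(1 + \sqrt{6}\right)^n + \left(\frac{\sqrt{6}}{3} + 2\right)\left(1 - \sqrt{6}\right)^n.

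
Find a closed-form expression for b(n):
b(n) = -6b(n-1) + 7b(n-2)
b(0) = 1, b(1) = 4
Characteristic equation: x² + 6x - 7 = 0, which factors as (x - (-7))(x - (1)) = 0.
Roots r₁ = -7, r₂ = 1 (distinct).
General solution: b(n) = A·(-7)^n + B·(1)^n.
From b(0) = 1: A + B = 1.
From b(1) = 4: -7A + B = 4.
Solving: A = - \frac{3}{8}, B = \frac{11}{8}.
So b(n) = \frac{11}{8} - \frac{3 \left(-7\right)^{n}}{8}.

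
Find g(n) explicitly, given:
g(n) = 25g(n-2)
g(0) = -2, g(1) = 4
Characteristic equation: x² - 25 = 0, which factors as (x - (-5))(x - (5)) = 0.
Roots r₁ = -5, r₂ = 5 (distinct).
General solution: g(n) = A·(-5)^n + B·(5)^n.
From g(0) = -2: A + B = -2.
From g(1) = 4: -5A + 5B = 4.
Solving: A = - \frac{7}{5}, B = - \frac{3}{5}.
So g(n) = - \frac{7 \left(-5\right)^{n}}{5} - \frac{3 \cdot 5^{n}}{5}.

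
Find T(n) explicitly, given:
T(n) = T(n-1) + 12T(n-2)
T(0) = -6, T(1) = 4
Characteristic equation: x² - x - 12 = 0, which factors as (x - (-3))(x - (4)) = 0.
Roots r₁ = -3, r₂ = 4 (distinct).
General solution: T(n) = A·(-3)^n + B·(4)^n.
From T(0) = -6: A + B = -6.
From T(1) = 4: -3A + 4B = 4.
Solving: A = -4, B = -2.
So T(n) = - 4 \left(-3\right)^{n} - 2 \cdot 4^{n}.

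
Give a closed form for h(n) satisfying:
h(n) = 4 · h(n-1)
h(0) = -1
Pure geometric recurrence with ratio 4.
By induction h(n) = h(0) · (4)^n = - 4^{n}.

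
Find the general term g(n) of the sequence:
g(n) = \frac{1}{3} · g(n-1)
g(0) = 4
Pure geometric recurrence with ratio \frac{1}{3}.
By induction g(n) = g(0) · (\frac{1}{3})^n = 4 \cdot 3^{- n}.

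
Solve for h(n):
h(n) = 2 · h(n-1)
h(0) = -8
Pure geometric recurrence with ratio 2.
By induction h(n) = h(0) · (2)^n = - 8 \cdot 2^{n}.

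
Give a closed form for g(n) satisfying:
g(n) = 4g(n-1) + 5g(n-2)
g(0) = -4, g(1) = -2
Characteristic equation: x² - 4x - 5 = 0, which factors as (x - (-1))(x - (5)) = 0.
Roots r₁ = -1, r₂ = 5 (distinct).
General solution: g(n) = A·(-1)^n + B·(5)^n.
From g(0) = -4: A + B = -4.
From g(1) = -2: -A + 5B = -2.
Solving: A = -3, B = -1.
So g(n) = - 3 \left(-1\right)^{n} - 5^{n}.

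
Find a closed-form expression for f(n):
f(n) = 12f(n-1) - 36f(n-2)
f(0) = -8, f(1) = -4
Characteristic equation: x² - 12x + 36 = 0, which is (x - (6))².
Repeated root r = 6.
General solution: f(n) = (A + Bn)·(6)^n.
From f(0) = -8: A = -8.
From f(1) = -4: (A + B)·(6) = -4 ⇒ B = \frac{22}{3}.
So f(n) = \left(\frac{22 n}{3} - 8\right) \cdot (6)^n.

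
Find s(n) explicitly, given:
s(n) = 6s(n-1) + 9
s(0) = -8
First-order linear non-homogeneous.
Homogeneous solution: s_h(n) = A·(6)^n.
Try constant particular solution s_p = K: K = 6K + 9 ⇒ K = - \frac{9}{5}.
General: s(n) = A·(6)^n - \frac{9}{5}.
Apply s(0) = -8: A - \frac{9}{5} = -8 ⇒ A = - \frac{31}{5}.
So s(n) = - \frac{31 \cdot 6^{n}}{5} - \frac{9}{5}.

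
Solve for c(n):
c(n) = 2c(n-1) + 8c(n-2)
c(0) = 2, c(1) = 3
Characteristic equation: x² - 2x - 8 = 0, which factors as (x - (-2))(x - (4)) = 0.
Roots r₁ = -2, r₂ = 4 (distinct).
General solution: c(n) = A·(-2)^n + B·(4)^n.
From c(0) = 2: A + B = 2.
From c(1) = 3: -2A + 4B = 3.
Solving: A = \frac{5}{6}, B = \frac{7}{6}.
So c(n) = \frac{5 \left(-2\right)^{n}}{6} + \frac{7 \cdot 4^{n}}{6}.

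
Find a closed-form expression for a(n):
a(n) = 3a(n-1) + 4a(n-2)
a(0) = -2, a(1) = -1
Characteristic equation: x² - 3x - 4 = 0, which factors as (x - (-1))(x - (4)) = 0.
Roots r₁ = -1, r₂ = 4 (distinct).
General solution: a(n) = A·(-1)^n + B·(4)^n.
From a(0) = -2: A + B = -2.
From a(1) = -1: -A + 4B = -1.
Solving: A = - \frac{7}{5}, B = - \frac{3}{5}.
So a(n) = - \frac{7 \left(-1\right)^{n}}{5} - \frac{3 \cdot 4^{n}}{5}.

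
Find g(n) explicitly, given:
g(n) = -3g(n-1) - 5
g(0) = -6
First-order linear non-homogeneous.
Homogeneous solution: g_h(n) = A·(-3)^n.
Try constant particular solution g_p = K: K = -3K - 5 ⇒ K = - \frac{5}{4}.
General: g(n) = A·(-3)^n - \frac{5}{4}.
Apply g(0) = -6: A - \frac{5}{4} = -6 ⇒ A = - \frac{19}{4}.
So g(n) = - \frac{19 \left(-3\right)^{n}}{4} - \frac{5}{4}.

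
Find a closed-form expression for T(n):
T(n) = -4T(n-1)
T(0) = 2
This is a homogeneous first-order recurrence with ratio -4.
By induction T(n) = T(0) · (-4)^n = 2 \left(-4\right)^{n}.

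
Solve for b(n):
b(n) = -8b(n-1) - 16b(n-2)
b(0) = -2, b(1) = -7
Characteristic equation: x² + 8x + 16 = 0, which is (x - (-4))².
Repeated root r = -4.
General solution: b(n) = (A + Bn)·(-4)^n.
From b(0) = -2: A = -2.
From b(1) = -7: (A + B)·(-4) = -7 ⇒ B = \frac{15}{4}.
So b(n) = \left(\frac{15 n}{4} - 2\right) \cdot (-4)^n.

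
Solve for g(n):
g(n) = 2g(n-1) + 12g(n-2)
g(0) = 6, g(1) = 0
Characteristic equation: x² - 2x - 12 = 0.
Discriminant Δ = (2)² + 4·(12) = 52.
Roots r₁,₂ = (2 ± √52)/2, so r₁ = 1 + \sqrt{13}, r₂ = 1 - \sqrt{13}.
General solution: g(n) = A·r₁^n + B·r₂^n.
From the initial conditions, A + B = 6 and r₁A + r₂B = 0.
Since r₁ - r₂ = √52: A = (0 - (6)r₂)/√52 = 3 - \frac{3 \sqrt{13}}{13}, and B = 6 - A = \frac{3 \sqrt{13}}{13} + 3.
So g(n) = \left(3 - \frac{3 \sqrt{13}}{13}\right)\left(1 + \sqrt{13}\right)^n + \left(\frac{3 \sqrt{13}}{13} + 3\right)\left(1 - \sqrt{13}\right)^n.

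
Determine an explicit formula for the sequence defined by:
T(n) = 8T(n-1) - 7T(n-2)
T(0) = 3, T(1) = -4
Characteristic equation: x² - 8x + 7 = 0, which factors as (x - (1))(x - (7)) = 0.
Roots r₁ = 1, r₂ = 7 (distinct).
General solution: T(n) = A·(1)^n + B·(7)^n.
From T(0) = 3: A + B = 3.
From T(1) = -4: A + 7B = -4.
Solving: A = \frac{25}{6}, B = - \frac{7}{6}.
So T(n) = \frac{25}{6} - \frac{7 \cdot 7^{n}}{6}.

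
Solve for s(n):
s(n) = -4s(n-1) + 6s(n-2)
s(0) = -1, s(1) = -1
Characteristic equation: x² + 4x - 6 = 0.
Discriminant Δ = (-4)² + 4·(6) = 40.
Roots r₁,₂ = (-4 ± √40)/2, so r₁ = -2 + \sqrt{10}, r₂ = - \sqrt{10} - 2.
General solution: s(n) = A·r₁^n + B·r₂^n.
From the initial conditions, A + B = -1 and r₁A + r₂B = -1.
Since r₁ - r₂ = √40: A = (-1 - (-1)r₂)/√40 = - \frac{1}{2} - \frac{3 \sqrt{10}}{20}, and B = -1 - A = - \frac{1}{2} + \frac{3 \sqrt{10}}{20}.
So s(n) = \left(- \frac{1}{2} - \frac{3 \sqrt{10}}{20}\right)\left(-2 + \sqrt{10}\right)^n + \left(- \frac{1}{2} + \frac{3 \sqrt{10}}{20}\right)\left(- \sqrt{10} - 2\right)^n.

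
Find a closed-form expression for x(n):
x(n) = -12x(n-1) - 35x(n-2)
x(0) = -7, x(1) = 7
Characteristic equation: x² + 12x + 35 = 0, which factors as (x - (-7))(x - (-5)) = 0.
Roots r₁ = -7, r₂ = -5 (distinct).
General solution: x(n) = A·(-7)^n + B·(-5)^n.
From x(0) = -7: A + B = -7.
From x(1) = 7: -7A - 5B = 7.
Solving: A = 14, B = -21.
So x(n) = - 21 \left(-5\right)^{n} + 14 \left(-7\right)^{n}.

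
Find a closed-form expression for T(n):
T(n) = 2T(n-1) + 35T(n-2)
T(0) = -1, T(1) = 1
Characteristic equation: x² - 2x - 35 = 0, which factors as (x - (7))(x - (-5)) = 0.
Roots r₁ = 7, r₂ = -5 (distinct).
General solution: T(n) = A·(7)^n + B·(-5)^n.
From T(0) = -1: A + B = -1.
From T(1) = 1: 7A - 5B = 1.
Solving: A = - \frac{1}{3}, B = - \frac{2}{3}.
So T(n) = - \frac{2 \left(-5\right)^{n}}{3} - \frac{7^{n}}{3}.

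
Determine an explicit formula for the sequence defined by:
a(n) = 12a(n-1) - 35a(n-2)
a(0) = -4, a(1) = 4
Characteristic equation: x² - 12x + 35 = 0, which factors as (x - (5))(x - (7)) = 0.
Roots r₁ = 5, r₂ = 7 (distinct).
General solution: a(n) = A·(5)^n + B·(7)^n.
From a(0) = -4: A + B = -4.
From a(1) = 4: 5A + 7B = 4.
Solving: A = -16, B = 12.
So a(n) = - 16 \cdot 5^{n} + 12 \cdot 7^{n}.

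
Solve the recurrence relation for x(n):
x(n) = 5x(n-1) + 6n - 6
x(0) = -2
First-order linear with linear forcing.
Homogeneous solution: x_h(n) = A·(5)^n.
Try particular x_p(n) = pn + q. Substituting:
  pn + q = 5(p(n-1) + q) + 6n - 6.
Matching the n-coefficient: p = 5p + 6 ⇒ p = - \frac{3}{2}.
Matching constants: q = -5p + 5q - 6 ⇒ q = - \frac{3}{8}.
General: x(n) = A·(5)^n - \frac{3 n}{2} - \frac{3}{8}.
Apply x(0) = -2: A - \frac{3}{8} = -2 ⇒ A = - \frac{13}{8}.
So x(n) = - \frac{13 \cdot 5^{n}}{8} - \frac{3 n}{2} - \frac{3}{8}.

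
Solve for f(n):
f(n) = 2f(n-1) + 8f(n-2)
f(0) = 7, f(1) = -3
Characteristic equation: x² - 2x - 8 = 0, which factors as (x - (4))(x - (-2)) = 0.
Roots r₁ = 4, r₂ = -2 (distinct).
General solution: f(n) = A·(4)^n + B·(-2)^n.
From f(0) = 7: A + B = 7.
From f(1) = -3: 4A - 2B = -3.
Solving: A = \frac{11}{6}, B = \frac{31}{6}.
So f(n) = \frac{31 \left(-2\right)^{n}}{6} + \frac{11 \cdot 4^{n}}{6}.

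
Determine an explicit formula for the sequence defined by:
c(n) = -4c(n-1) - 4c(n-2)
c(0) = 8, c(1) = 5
Characteristic equation: x² + 4x + 4 = 0, which is (x - (-2))².
Repeated root r = -2.
General solution: c(n) = (A + Bn)·(-2)^n.
From c(0) = 8: A = 8.
From c(1) = 5: (A + B)·(-2) = 5 ⇒ B = - \frac{21}{2}.
So c(n) = \left(8 - \frac{21 n}{2}\right) \cdot (-2)^n.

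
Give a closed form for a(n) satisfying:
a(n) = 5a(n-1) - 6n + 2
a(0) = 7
First-order linear with linear forcing.
Homogeneous solution: a_h(n) = A·(5)^n.
Try particular a_p(n) = pn + q. Substituting:
  pn + q = 5(p(n-1) + q) - 6n + 2.
Matching the n-coefficient: p = 5p - 6 ⇒ p = \frac{3}{2}.
Matching constants: q = -5p + 5q + 2 ⇒ q = \frac{11}{8}.
General: a(n) = A·(5)^n + \frac{3 n}{2} + \frac{11}{8}.
Apply a(0) = 7: A + \frac{11}{8} = 7 ⇒ A = \frac{45}{8}.
So a(n) = \frac{45 \cdot 5^{n}}{8} + \frac{3 n}{2} + \frac{11}{8}.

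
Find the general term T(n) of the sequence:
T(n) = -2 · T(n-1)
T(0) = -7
Pure geometric recurrence with ratio -2.
By induction T(n) = T(0) · (-2)^n = - 7 \left(-2\right)^{n}.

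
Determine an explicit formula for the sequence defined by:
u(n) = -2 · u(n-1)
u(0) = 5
Pure geometric recurrence with ratio -2.
By induction u(n) = u(0) · (-2)^n = 5 \left(-2\right)^{n}.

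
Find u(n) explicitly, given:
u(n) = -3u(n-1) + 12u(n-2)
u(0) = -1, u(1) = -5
Characteristic equation: x² + 3x - 12 = 0.
Discriminant Δ = (-3)² + 4·(12) = 57.
Roots r₁,₂ = (-3 ± √57)/2, so r₁ = - \frac{3}{2} + \frac{\sqrt{57}}{2}, r₂ = - \frac{\sqrt{57}}{2} - \frac{3}{2}.
General solution: u(n) = A·r₁^n + B·r₂^n.
From the initial conditions, A + B = -1 and r₁A + r₂B = -5.
Since r₁ - r₂ = √57: A = (-5 - (-1)r₂)/√57 = - \frac{13 \sqrt{57}}{114} - \frac{1}{2}, and B = -1 - A = - \frac{1}{2} + \frac{13 \sqrt{57}}{114}.
So u(n) = \left(- \frac{13 \sqrt{57}}{114} - \frac{1}{2}\right)\left(- \frac{3}{2} + \frac{\sqrt{57}}{2}\right)^n + \left(- \frac{1}{2} + \frac{13 \sqrt{57}}{114}\right)\left(- \frac{\sqrt{57}}{2} - \frac{3}{2}\right)^n.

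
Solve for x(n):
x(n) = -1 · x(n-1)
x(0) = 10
Pure geometric recurrence with ratio -1.
By induction x(n) = x(0) · (-1)^n = 10 \left(-1\right)^{n}.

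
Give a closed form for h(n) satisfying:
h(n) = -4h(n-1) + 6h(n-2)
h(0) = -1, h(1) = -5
Characteristic equation: x² + 4x - 6 = 0.
Discriminant Δ = (-4)² + 4·(6) = 40.
Roots r₁,₂ = (-4 ± √40)/2, so r₁ = -2 + \sqrt{10}, r₂ = - \sqrt{10} - 2.
General solution: h(n) = A·r₁^n + B·r₂^n.
From the initial conditions, A + B = -1 and r₁A + r₂B = -5.
Since r₁ - r₂ = √40: A = (-5 - (-1)r₂)/√40 = - \frac{7 \sqrt{10}}{20} - \frac{1}{2}, and B = -1 - A = - \frac{1}{2} + \frac{7 \sqrt{10}}{20}.
So h(n) = \left(- \frac{7 \sqrt{10}}{20} - \frac{1}{2}\right)\left(-2 + \sqrt{10}\right)^n + \left(- \frac{1}{2} + \frac{7 \sqrt{10}}{20}\right)\left(- \sqrt{10} - 2\right)^n.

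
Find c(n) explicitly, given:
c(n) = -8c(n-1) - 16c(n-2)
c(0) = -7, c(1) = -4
Characteristic equation: x² + 8x + 16 = 0, which is (x - (-4))².
Repeated root r = -4.
General solution: c(n) = (A + Bn)·(-4)^n.
From c(0) = -7: A = -7.
From c(1) = -4: (A + B)·(-4) = -4 ⇒ B = 8.
So c(n) = \left(8 n - 7\right) \cdot (-4)^n.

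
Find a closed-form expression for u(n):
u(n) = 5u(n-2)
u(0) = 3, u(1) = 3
Characteristic equation: x² - 5 = 0.
Discriminant Δ = (0)² + 4·(5) = 20.
Roots r₁,₂ = (0 ± √20)/2, so r₁ = \sqrt{5}, r₂ = - \sqrt{5}.
General solution: u(n) = A·r₁^n + B·r₂^n.
From the initial conditions, A + B = 3 and r₁A + r₂B = 3.
Since r₁ - r₂ = √20: A = (3 - (3)r₂)/√20 = \frac{3 \sqrt{5}}{10} + \frac{3}{2}, and B = 3 - A = \frac{3}{2} - \frac{3 \sqrt{5}}{10}.
So u(n) = \left(\frac{3 \sqrt{5}}{10} + \frac{3}{2}\right)\left(\sqrt{5}\right)^n + \left(\frac{3}{2} - \frac{3 \sqrt{5}}{10}\right)\left(- \sqrt{5}\right)^n.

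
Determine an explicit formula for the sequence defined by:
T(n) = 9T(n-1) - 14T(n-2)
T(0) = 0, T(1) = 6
Characteristic equation: x² - 9x + 14 = 0, which factors as (x - (2))(x - (7)) = 0.
Roots r₁ = 2, r₂ = 7 (distinct).
General solution: T(n) = A·(2)^n + B·(7)^n.
From T(0) = 0: A + B = 0.
From T(1) = 6: 2A + 7B = 6.
Solving: A = - \frac{6}{5}, B = \frac{6}{5}.
So T(n) = - \frac{6 \cdot 2^{n}}{5} + \frac{6 \cdot 7^{n}}{5}.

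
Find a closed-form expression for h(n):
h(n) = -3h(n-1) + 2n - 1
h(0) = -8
First-order linear with linear forcing.
Homogeneous solution: h_h(n) = A·(-3)^n.
Try particular h_p(n) = pn + q. Substituting:
  pn + q = -3(p(n-1) + q) + 2n - 1.
Matching the n-coefficient: p = -3p + 2 ⇒ p = \frac{1}{2}.
Matching constants: q = 3p - 3q - 1 ⇒ q = \frac{1}{8}.
General: h(n) = A·(-3)^n + \frac{n}{2} + \frac{1}{8}.
Apply h(0) = -8: A + \frac{1}{8} = -8 ⇒ A = - \frac{65}{8}.
So h(n) = - \frac{65 \left(-3\right)^{n}}{8} + \frac{n}{2} + \frac{1}{8}.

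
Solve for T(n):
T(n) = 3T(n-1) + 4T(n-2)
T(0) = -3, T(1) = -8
Characteristic equation: x² - 3x - 4 = 0, which factors as (x - (-1))(x - (4)) = 0.
Roots r₁ = -1, r₂ = 4 (distinct).
General solution: T(n) = A·(-1)^n + B·(4)^n.
From T(0) = -3: A + B = -3.
From T(1) = -8: -A + 4B = -8.
Solving: A = - \frac{4}{5}, B = - \frac{11}{5}.
So T(n) = - \frac{4 \left(-1\right)^{n}}{5} - \frac{11 \cdot 4^{n}}{5}.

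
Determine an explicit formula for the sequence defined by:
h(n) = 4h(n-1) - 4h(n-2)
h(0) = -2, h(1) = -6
Characteristic equation: x² - 4x + 4 = 0, which is (x - (2))².
Repeated root r = 2.
General solution: h(n) = (A + Bn)·(2)^n.
From h(0) = -2: A = -2.
From h(1) = -6: (A + B)·(2) = -6 ⇒ B = -1.
So h(n) = \left(- n - 2\right) \cdot (2)^n.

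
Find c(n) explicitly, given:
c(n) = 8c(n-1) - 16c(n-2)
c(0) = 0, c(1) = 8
Characteristic equation: x² - 8x + 16 = 0, which is (x - (4))².
Repeated root r = 4.
General solution: c(n) = (A + Bn)·(4)^n.
From c(0) = 0: A = 0.
From c(1) = 8: (A + B)·(4) = 8 ⇒ B = 2.
So c(n) = \left(2 n\right) \cdot (4)^n.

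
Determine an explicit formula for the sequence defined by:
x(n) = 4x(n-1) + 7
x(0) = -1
First-order linear non-homogeneous.
Homogeneous solution: x_h(n) = A·(4)^n.
Try constant particular solution x_p = K: K = 4K + 7 ⇒ K = - \frac{7}{3}.
General: x(n) = A·(4)^n - \frac{7}{3}.
Apply x(0) = -1: A - \frac{7}{3} = -1 ⇒ A = \frac{4}{3}.
So x(n) = \frac{4 \cdot 4^{n}}{3} - \frac{7}{3}.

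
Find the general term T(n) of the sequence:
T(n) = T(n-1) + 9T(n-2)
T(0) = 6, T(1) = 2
Characteristic equation: x² - x - 9 = 0.
Discriminant Δ = (1)² + 4·(9) = 37.
Roots r₁,₂ = (1 ± √37)/2, so r₁ = \frac{1}{2} + \frac{\sqrt{37}}{2}, r₂ = \frac{1}{2} - \frac{\sqrt{37}}{2}.
General solution: T(n) = A·r₁^n + B·r₂^n.
From the initial conditions, A + B = 6 and r₁A + r₂B = 2.
Since r₁ - r₂ = √37: A = (2 - (6)r₂)/√37 = 3 - \frac{\sqrt{37}}{37}, and B = 6 - A = \frac{\sqrt{37}}{37} + 3.
So T(n) = \left(3 - \frac{\sqrt{37}}{37}\right)\left(\frac{1}{2} + \frac{\sqrt{37}}{2}\right)^n + \left(\frac{\sqrt{37}}{37} + 3\right)\left(\frac{1}{2} - \frac{\sqrt{37}}{2}\right)^n.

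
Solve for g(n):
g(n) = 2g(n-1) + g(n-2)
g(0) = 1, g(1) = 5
Characteristic equation: x² - 2x - 1 = 0.
Discriminant Δ = (2)² + 4·(1) = 8.
Roots r₁,₂ = (2 ± √8)/2, so r₁ = 1 + \sqrt{2}, r₂ = 1 - \sqrt{2}.
General solution: g(n) = A·r₁^n + B·r₂^n.
From the initial conditions, A + B = 1 and r₁A + r₂B = 5.
Since r₁ - r₂ = √8: A = (5 - (1)r₂)/√8 = \frac{1}{2} + \sqrt{2}, and B = 1 - A = \frac{1}{2} - \sqrt{2}.
So g(n) = \left(\frac{1}{2} + \sqrt{2}\right)\left(1 + \sqrt{2}\right)^n + \left(\frac{1}{2} - \sqrt{2}\right)\left(1 - \sqrt{2}\right)^n.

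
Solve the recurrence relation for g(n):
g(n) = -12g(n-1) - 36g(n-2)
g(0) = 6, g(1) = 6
Characteristic equation: x² + 12x + 36 = 0, which is (x - (-6))².
Repeated root r = -6.
General solution: g(n) = (A + Bn)·(-6)^n.
From g(0) = 6: A = 6.
From g(1) = 6: (A + B)·(-6) = 6 ⇒ B = -7.
So g(n) = \left(6 - 7 n\right) \cdot (-6)^n.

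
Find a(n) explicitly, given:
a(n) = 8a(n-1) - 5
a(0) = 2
First-order linear non-homogeneous.
Homogeneous solution: a_h(n) = A·(8)^n.
Try constant particular solution a_p = K: K = 8K - 5 ⇒ K = \frac{5}{7}.
General: a(n) = A·(8)^n + \frac{5}{7}.
Apply a(0) = 2: A + \frac{5}{7} = 2 ⇒ A = \frac{9}{7}.
So a(n) = \frac{9 \cdot 8^{n}}{7} + \frac{5}{7}.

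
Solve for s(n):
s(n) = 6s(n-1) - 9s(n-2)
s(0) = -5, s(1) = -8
Characteristic equation: x² - 6x + 9 = 0, which is (x - (3))².
Repeated root r = 3.
General solution: s(n) = (A + Bn)·(3)^n.
From s(0) = -5: A = -5.
From s(1) = -8: (A + B)·(3) = -8 ⇒ B = \frac{7}{3}.
So s(n) = \left(\frac{7 n}{3} - 5\right) \cdot (3)^n.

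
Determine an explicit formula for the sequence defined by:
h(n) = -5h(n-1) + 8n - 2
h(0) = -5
First-order linear with linear forcing.
Homogeneous solution: h_h(n) = A·(-5)^n.
Try particular h_p(n) = pn + q. Substituting:
  pn + q = -5(p(n-1) + q) + 8n - 2.
Matching the n-coefficient: p = -5p + 8 ⇒ p = \frac{4}{3}.
Matching constants: q = 5p - 5q - 2 ⇒ q = \frac{7}{9}.
General: h(n) = A·(-5)^n + \frac{4 n}{3} + \frac{7}{9}.
Apply h(0) = -5: A + \frac{7}{9} = -5 ⇒ A = - \frac{52}{9}.
So h(n) = - \frac{52 \left(-5\right)^{n}}{9} + \frac{4 n}{3} + \frac{7}{9}.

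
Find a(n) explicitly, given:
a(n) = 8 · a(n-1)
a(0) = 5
Pure geometric recurrence with ratio 8.
By induction a(n) = a(0) · (8)^n = 5 \cdot 8^{n}.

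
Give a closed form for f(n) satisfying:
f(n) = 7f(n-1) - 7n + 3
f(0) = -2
First-order linear with linear forcing.
Homogeneous solution: f_h(n) = A·(7)^n.
Try particular f_p(n) = pn + q. Substituting:
  pn + q = 7(p(n-1) + q) - 7n + 3.
Matching the n-coefficient: p = 7p - 7 ⇒ p = \frac{7}{6}.
Matching constants: q = -7p + 7q + 3 ⇒ q = \frac{31}{36}.
General: f(n) = A·(7)^n + \frac{7 n}{6} + \frac{31}{36}.
Apply f(0) = -2: A + \frac{31}{36} = -2 ⇒ A = - \frac{103}{36}.
So f(n) = - \frac{103 \cdot 7^{n}}{36} + \frac{7 n}{6} + \frac{31}{36}.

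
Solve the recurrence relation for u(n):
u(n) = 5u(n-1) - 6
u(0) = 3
First-order linear non-homogeneous.
Homogeneous solution: u_h(n) = A·(5)^n.
Try constant particular solution u_p = K: K = 5K - 6 ⇒ K = \frac{3}{2}.
General: u(n) = A·(5)^n + \frac{3}{2}.
Apply u(0) = 3: A + \frac{3}{2} = 3 ⇒ A = \frac{3}{2}.
So u(n) = \frac{3 \cdot 5^{n}}{2} + \frac{3}{2}.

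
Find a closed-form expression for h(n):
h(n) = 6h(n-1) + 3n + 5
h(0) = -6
First-order linear with linear forcing.
Homogeneous solution: h_h(n) = A·(6)^n.
Try particular h_p(n) = pn + q. Substituting:
  pn + q = 6(p(n-1) + q) + 3n + 5.
Matching the n-coefficient: p = 6p + 3 ⇒ p = - \frac{3}{5}.
Matching constants: q = -6p + 6q + 5 ⇒ q = - \frac{43}{25}.
General: h(n) = A·(6)^n - \frac{3 n}{5} - \frac{43}{25}.
Apply h(0) = -6: A - \frac{43}{25} = -6 ⇒ A = - \frac{107}{25}.
So h(n) = - \frac{107 \cdot 6^{n}}{25} - \frac{3 n}{5} - \frac{43}{25}.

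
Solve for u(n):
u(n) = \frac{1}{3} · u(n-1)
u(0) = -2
Pure geometric recurrence with ratio \frac{1}{3}.
By induction u(n) = u(0) · (\frac{1}{3})^n = - 2 \cdot 3^{- n}.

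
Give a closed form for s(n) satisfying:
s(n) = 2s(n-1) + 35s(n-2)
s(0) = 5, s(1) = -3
Characteristic equation: x² - 2x - 35 = 0, which factors as (x - (7))(x - (-5)) = 0.
Roots r₁ = 7, r₂ = -5 (distinct).
General solution: s(n) = A·(7)^n + B·(-5)^n.
From s(0) = 5: A + B = 5.
From s(1) = -3: 7A - 5B = -3.
Solving: A = \frac{11}{6}, B = \frac{19}{6}.
So s(n) = \frac{19 \left(-5\right)^{n}}{6} + \frac{11 \cdot 7^{n}}{6}.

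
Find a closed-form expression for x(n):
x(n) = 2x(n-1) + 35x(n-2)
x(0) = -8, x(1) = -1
Characteristic equation: x² - 2x - 35 = 0, which factors as (x - (7))(x - (-5)) = 0.
Roots r₁ = 7, r₂ = -5 (distinct).
General solution: x(n) = A·(7)^n + B·(-5)^n.
From x(0) = -8: A + B = -8.
From x(1) = -1: 7A - 5B = -1.
Solving: A = - \frac{41}{12}, B = - \frac{55}{12}.
So x(n) = - \frac{55 \left(-5\right)^{n}}{12} - \frac{41 \cdot 7^{n}}{12}.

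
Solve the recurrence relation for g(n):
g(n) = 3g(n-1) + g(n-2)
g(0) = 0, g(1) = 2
Characteristic equation: x² - 3x - 1 = 0.
Discriminant Δ = (3)² + 4·(1) = 13.
Roots r₁,₂ = (3 ± √13)/2, so r₁ = \frac{3}{2} + \frac{\sqrt{13}}{2}, r₂ = \frac{3}{2} - \frac{\sqrt{13}}{2}.
General solution: g(n) = A·r₁^n + B·r₂^n.
From the initial conditions, A + B = 0 and r₁A + r₂B = 2.
Since r₁ - r₂ = √13: A = (2 - (0)r₂)/√13 = \frac{2 \sqrt{13}}{13}, and B = 0 - A = - \frac{2 \sqrt{13}}{13}.
So g(n) = \left(\frac{2 \sqrt{13}}{13}\right)\left(\frac{3}{2} + \frac{\sqrt{13}}{2}\right)^n + \left(- \frac{2 \sqrt{13}}{13}\right)\left(\frac{3}{2} - \frac{\sqrt{13}}{2}\right)^n.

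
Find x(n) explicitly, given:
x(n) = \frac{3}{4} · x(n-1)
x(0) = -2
Pure geometric recurrence with ratio \frac{3}{4}.
By induction x(n) = x(0) · (\frac{3}{4})^n = - 2 \left(\frac{3}{4}\right)^{n}.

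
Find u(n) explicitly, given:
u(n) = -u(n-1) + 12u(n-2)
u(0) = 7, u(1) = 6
Characteristic equation: x² + x - 12 = 0, which factors as (x - (-4))(x - (3)) = 0.
Roots r₁ = -4, r₂ = 3 (distinct).
General solution: u(n) = A·(-4)^n + B·(3)^n.
From u(0) = 7: A + B = 7.
From u(1) = 6: -4A + 3B = 6.
Solving: A = \frac{15}{7}, B = \frac{34}{7}.
So u(n) = \frac{15 \left(-4\right)^{n}}{7} + \frac{34 \cdot 3^{n}}{7}.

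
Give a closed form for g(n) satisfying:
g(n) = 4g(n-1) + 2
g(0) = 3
First-order linear non-homogeneous.
Homogeneous solution: g_h(n) = A·(4)^n.
Try constant particular solution g_p = K: K = 4K + 2 ⇒ K = - \frac{2}{3}.
General: g(n) = A·(4)^n - \frac{2}{3}.
Apply g(0) = 3: A - \frac{2}{3} = 3 ⇒ A = \frac{11}{3}.
So g(n) = \frac{11 \cdot 4^{n}}{3} - \frac{2}{3}.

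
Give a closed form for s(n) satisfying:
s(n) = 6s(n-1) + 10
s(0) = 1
First-order linear non-homogeneous.
Homogeneous solution: s_h(n) = A·(6)^n.
Try constant particular solution s_p = K: K = 6K + 10 ⇒ K = -2.
General: s(n) = A·(6)^n - 2.
Apply s(0) = 1: A - 2 = 1 ⇒ A = 3.
So s(n) = 3 \cdot 6^{n} - 2.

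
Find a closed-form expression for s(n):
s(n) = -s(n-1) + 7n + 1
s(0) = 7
First-order linear with linear forcing.
Homogeneous solution: s_h(n) = A·(-1)^n.
Try particular s_p(n) = pn + q. Substituting:
  pn + q = -(p(n-1) + q) + 7n + 1.
Matching the n-coefficient: p = -p + 7 ⇒ p = \frac{7}{2}.
Matching constants: q = p - q + 1 ⇒ q = \frac{9}{4}.
General: s(n) = A·(-1)^n + \frac{7 n}{2} + \frac{9}{4}.
Apply s(0) = 7: A + \frac{9}{4} = 7 ⇒ A = \frac{19}{4}.
So s(n) = \frac{19 \left(-1\right)^{n}}{4} + \frac{7 n}{2} + \frac{9}{4}.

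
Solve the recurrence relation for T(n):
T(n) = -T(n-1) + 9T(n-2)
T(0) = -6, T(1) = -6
Characteristic equation: x² + x - 9 = 0.
Discriminant Δ = (-1)² + 4·(9) = 37.
Roots r₁,₂ = (-1 ± √37)/2, so r₁ = - \frac{1}{2} + \frac{\sqrt{37}}{2}, r₂ = - \frac{\sqrt{37}}{2} - \frac{1}{2}.
General solution: T(n) = A·r₁^n + B·r₂^n.
From the initial conditions, A + B = -6 and r₁A + r₂B = -6.
Since r₁ - r₂ = √37: A = (-6 - (-6)r₂)/√37 = -3 - \frac{9 \sqrt{37}}{37}, and B = -6 - A = -3 + \frac{9 \sqrt{37}}{37}.
So T(n) = \left(-3 - \frac{9 \sqrt{37}}{37}\right)\left(- \frac{1}{2} + \frac{\sqrt{37}}{2}\right)^n + \left(-3 + \frac{9 \sqrt{37}}{37}\right)\left(- \frac{\sqrt{37}}{2} - \frac{1}{2}\right)^n.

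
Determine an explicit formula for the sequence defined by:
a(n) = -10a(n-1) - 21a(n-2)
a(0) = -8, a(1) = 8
Characteristic equation: x² + 10x + 21 = 0, which factors as (x - (-7))(x - (-3)) = 0.
Roots r₁ = -7, r₂ = -3 (distinct).
General solution: a(n) = A·(-7)^n + B·(-3)^n.
From a(0) = -8: A + B = -8.
From a(1) = 8: -7A - 3B = 8.
Solving: A = 4, B = -12.
So a(n) = - 12 \left(-3\right)^{n} + 4 \left(-7\right)^{n}.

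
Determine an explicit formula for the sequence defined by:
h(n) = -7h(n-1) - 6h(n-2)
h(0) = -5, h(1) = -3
Characteristic equation: x² + 7x + 6 = 0, which factors as (x - (-1))(x - (-6)) = 0.
Roots r₁ = -1, r₂ = -6 (distinct).
General solution: h(n) = A·(-1)^n + B·(-6)^n.
From h(0) = -5: A + B = -5.
From h(1) = -3: -A - 6B = -3.
Solving: A = - \frac{33}{5}, B = \frac{8}{5}.
So h(n) = - \frac{33 \left(-1\right)^{n}}{5} + \frac{8 \left(-6\right)^{n}}{5}.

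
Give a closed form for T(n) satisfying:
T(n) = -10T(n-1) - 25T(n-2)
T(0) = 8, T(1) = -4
Characteristic equation: x² + 10x + 25 = 0, which is (x - (-5))².
Repeated root r = -5.
General solution: T(n) = (A + Bn)·(-5)^n.
From T(0) = 8: A = 8.
From T(1) = -4: (A + B)·(-5) = -4 ⇒ B = - \frac{36}{5}.
So T(n) = \left(8 - \frac{36 n}{5}\right) \cdot (-5)^n.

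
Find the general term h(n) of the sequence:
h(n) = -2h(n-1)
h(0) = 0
This is a homogeneous first-order recurrence with ratio -2.
By induction h(n) = h(0) · (-2)^n = 0.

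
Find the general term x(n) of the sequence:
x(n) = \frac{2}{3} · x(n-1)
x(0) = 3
Pure geometric recurrence with ratio \frac{2}{3}.
By induction x(n) = x(0) · (\frac{2}{3})^n = 3 \left(\frac{2}{3}\right)^{n}.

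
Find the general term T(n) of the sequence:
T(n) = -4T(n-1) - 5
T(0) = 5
First-order linear non-homogeneous.
Homogeneous solution: T_h(n) = A·(-4)^n.
Try constant particular solution T_p = K: K = -4K - 5 ⇒ K = -1.
General: T(n) = A·(-4)^n - 1.
Apply T(0) = 5: A - 1 = 5 ⇒ A = 6.
So T(n) = 6 \left(-4\right)^{n} - 1.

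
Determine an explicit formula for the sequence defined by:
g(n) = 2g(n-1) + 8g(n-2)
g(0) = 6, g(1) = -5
Characteristic equation: x² - 2x - 8 = 0, which factors as (x - (-2))(x - (4)) = 0.
Roots r₁ = -2, r₂ = 4 (distinct).
General solution: g(n) = A·(-2)^n + B·(4)^n.
From g(0) = 6: A + B = 6.
From g(1) = -5: -2A + 4B = -5.
Solving: A = \frac{29}{6}, B = \frac{7}{6}.
So g(n) = \frac{29 \left(-2\right)^{n}}{6} + \frac{7 \cdot 4^{n}}{6}.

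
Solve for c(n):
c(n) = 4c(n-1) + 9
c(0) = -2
First-order linear non-homogeneous.
Homogeneous solution: c_h(n) = A·(4)^n.
Try constant particular solution c_p = K: K = 4K + 9 ⇒ K = -3.
General: c(n) = A·(4)^n - 3.
Apply c(0) = -2: A - 3 = -2 ⇒ A = 1.
So c(n) = 4^{n} - 3.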